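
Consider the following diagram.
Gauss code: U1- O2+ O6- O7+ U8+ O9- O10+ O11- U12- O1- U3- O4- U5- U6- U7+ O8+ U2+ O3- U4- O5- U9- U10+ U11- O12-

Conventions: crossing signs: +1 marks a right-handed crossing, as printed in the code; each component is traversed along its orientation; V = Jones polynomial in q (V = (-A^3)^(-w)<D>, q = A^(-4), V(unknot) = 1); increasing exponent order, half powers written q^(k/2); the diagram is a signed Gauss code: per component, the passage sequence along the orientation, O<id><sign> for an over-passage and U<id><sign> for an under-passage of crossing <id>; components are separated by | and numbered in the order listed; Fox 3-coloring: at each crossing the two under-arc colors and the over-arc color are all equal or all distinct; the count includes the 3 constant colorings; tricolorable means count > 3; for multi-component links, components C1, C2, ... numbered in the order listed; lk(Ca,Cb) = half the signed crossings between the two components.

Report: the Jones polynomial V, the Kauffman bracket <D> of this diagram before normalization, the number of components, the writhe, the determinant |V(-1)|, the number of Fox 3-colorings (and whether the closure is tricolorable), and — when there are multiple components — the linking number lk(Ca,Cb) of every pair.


V = q^-8 - 2q^-7 + 3q^-6 - 4q^-5 + 3q^-4 - 3q^-3 + 3q^-2 - q^-1 + 1
<D> = A^-12 - A^-8 + 3A^-4 - 3 + 3A^4 - 4A^8 + 3A^12 - 2A^16 + A^20 (w = -4)
1 component over 12 crossings, w = -4
9 Fox colorings among 3^12, |V(-1)| = 21: tricolorable
why: w = -4 (over 12 crossings) is diagram-only; (-A^3)^(4) removes it from V


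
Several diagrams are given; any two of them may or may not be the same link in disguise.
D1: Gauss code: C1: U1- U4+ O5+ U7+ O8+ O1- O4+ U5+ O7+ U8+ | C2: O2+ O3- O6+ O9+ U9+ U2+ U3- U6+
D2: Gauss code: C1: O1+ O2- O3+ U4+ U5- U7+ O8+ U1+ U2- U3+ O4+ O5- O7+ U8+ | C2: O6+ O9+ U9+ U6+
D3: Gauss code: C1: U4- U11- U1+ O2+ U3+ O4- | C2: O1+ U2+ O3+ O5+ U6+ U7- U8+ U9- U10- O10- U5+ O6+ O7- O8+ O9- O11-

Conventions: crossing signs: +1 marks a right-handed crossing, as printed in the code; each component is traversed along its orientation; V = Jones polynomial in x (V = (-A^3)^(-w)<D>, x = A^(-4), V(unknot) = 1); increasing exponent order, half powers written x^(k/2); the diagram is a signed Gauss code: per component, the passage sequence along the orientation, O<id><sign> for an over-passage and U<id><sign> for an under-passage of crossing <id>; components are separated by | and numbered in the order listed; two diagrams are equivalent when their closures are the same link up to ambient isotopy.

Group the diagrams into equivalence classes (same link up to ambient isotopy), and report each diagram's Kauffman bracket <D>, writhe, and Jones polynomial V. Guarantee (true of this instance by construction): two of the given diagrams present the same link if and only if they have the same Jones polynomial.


classes: {D1, D2} | {D3}
V(D1) = -x^(1/2) - x^(3/2) - x^(5/2) + x^(9/2)  [9 crossings, <D> = -A^-3 + A^5 + A^9 + A^13, w = +5]
D2 (bracket -A^-3 + A^5 + A^9 + A^13; 9 crossings at w = +5): V = -x^(1/2) - x^(3/2) - x^(5/2) + x^(9/2)
D3 (bracket A^-7 + A; 11 crossings at w = +1): V = -x^(1/2) - x^(5/2)
note: comparing 3 Jones polynomials yields 2 groups


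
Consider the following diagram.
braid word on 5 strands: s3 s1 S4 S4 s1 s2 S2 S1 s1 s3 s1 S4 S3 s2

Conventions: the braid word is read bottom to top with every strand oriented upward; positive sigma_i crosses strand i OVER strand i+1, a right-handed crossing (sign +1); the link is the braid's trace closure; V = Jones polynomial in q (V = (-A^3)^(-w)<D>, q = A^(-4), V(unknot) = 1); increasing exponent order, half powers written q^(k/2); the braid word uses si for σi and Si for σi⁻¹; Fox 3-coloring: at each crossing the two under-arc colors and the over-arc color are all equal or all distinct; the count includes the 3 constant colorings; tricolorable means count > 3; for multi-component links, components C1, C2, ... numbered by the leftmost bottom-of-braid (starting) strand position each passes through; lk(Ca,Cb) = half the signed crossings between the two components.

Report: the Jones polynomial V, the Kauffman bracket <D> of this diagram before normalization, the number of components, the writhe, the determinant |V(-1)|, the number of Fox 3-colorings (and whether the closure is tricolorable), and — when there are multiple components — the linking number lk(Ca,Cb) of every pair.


V(q) = -q^-3 + q^-2 - q^-1 + 3 - q + q^2 - q^3
bracket: -A^-6 + A^-2 - A^2 + 3A^6 - A^10 + A^14 - A^18, w = +2
1 component, writhe +2, over 14 crossings
det 9, colorings 27 of 3^14 — tricolorable
observation: inverse pairs cancel, leaving σ3 σ1 σ4⁻¹ σ4⁻¹ σ1 σ3 σ1 σ4⁻¹ σ3⁻¹ σ2


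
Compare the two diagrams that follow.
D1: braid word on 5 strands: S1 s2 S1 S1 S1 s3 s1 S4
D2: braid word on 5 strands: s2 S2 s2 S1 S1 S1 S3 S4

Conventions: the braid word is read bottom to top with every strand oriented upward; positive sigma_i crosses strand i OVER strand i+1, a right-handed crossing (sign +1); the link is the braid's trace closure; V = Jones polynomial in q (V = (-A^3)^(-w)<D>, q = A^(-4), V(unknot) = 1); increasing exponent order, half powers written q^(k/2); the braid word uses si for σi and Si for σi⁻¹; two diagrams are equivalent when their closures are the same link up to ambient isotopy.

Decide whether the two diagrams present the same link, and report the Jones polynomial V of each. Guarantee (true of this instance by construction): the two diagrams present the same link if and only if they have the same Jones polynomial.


equivalent: yes
D1 (bracket A^-2 + A^6 - A^10; 8 crossings at w = -2): V = -q^-4 + q^-3 + q^-1
V(D2) = -q^-4 + q^-3 + q^-1  (w -4, c 8, <D> = A^-8 + 1 - A^4)
key observation: all 2 diagrams share one V(q), hence one class


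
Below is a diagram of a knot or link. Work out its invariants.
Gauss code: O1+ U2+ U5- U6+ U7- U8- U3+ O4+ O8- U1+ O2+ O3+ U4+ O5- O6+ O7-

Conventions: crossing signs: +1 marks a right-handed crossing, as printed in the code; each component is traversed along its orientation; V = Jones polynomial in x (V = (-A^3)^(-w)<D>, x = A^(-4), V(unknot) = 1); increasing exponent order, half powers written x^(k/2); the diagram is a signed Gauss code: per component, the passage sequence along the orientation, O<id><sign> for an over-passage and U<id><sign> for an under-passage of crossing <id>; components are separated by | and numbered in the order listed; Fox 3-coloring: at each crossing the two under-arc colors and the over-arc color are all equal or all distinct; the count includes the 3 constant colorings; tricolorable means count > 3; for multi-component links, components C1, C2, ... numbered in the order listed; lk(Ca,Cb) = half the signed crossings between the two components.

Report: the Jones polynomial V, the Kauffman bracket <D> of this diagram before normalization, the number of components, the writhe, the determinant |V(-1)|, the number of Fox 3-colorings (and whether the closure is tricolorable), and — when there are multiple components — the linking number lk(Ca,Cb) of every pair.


V(x) = x + x^3 - x^4
bracket: -A^-10 + A^-6 + A^2, w = +2
1 component, writhe +2, over 8 crossings
det 3, colorings 9 of 3^8 — tricolorable
observation: det 3 = |V(-1)|; divisible by 3, so tricolorable


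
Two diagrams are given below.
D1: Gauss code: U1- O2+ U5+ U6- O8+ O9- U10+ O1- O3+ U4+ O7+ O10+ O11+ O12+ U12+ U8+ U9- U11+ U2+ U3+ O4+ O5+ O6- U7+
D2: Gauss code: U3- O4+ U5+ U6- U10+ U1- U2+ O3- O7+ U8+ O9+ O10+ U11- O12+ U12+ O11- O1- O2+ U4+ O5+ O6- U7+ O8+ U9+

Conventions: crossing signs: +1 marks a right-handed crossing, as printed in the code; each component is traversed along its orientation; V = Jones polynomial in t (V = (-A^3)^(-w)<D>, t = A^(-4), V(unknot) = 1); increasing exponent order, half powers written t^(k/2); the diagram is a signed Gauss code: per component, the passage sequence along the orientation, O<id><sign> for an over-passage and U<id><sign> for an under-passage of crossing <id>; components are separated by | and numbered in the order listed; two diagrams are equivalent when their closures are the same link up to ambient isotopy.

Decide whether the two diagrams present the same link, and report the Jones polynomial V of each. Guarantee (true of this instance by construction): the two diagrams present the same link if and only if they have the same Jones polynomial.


same link: yes
V(D1) = t - t^2 + 2t^3 - t^4 + t^5 - t^6  [12 crossings, <D> = -A^-6 + A^-2 - A^2 + 2A^6 - A^10 + A^14, w = +6]
V(D2) = t - t^2 + 2t^3 - t^4 + t^5 - t^6  [12 crossings, <D> = -A^-12 + A^-8 - A^-4 + 2 - A^4 + A^8, w = +4]
insight: Reidemeister moves carry D1 (12 crossings) to D2 (12)


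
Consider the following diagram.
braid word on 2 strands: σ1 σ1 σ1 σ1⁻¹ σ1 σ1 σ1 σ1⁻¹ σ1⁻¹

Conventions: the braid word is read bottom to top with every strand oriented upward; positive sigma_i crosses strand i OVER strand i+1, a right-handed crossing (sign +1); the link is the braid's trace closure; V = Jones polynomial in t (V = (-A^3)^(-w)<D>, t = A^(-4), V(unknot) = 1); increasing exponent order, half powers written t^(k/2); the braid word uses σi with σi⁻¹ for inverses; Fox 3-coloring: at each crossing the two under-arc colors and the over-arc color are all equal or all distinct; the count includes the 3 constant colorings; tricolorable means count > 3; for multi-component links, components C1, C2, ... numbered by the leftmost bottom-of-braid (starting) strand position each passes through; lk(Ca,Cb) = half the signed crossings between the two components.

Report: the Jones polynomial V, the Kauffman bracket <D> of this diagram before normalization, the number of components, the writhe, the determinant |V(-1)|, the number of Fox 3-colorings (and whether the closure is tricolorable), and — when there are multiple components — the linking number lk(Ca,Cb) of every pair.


V = t + t^3 - t^4
<D> = A^-7 - A^-3 - A^5 (w = +3)
1 component over 9 crossings, w = +3
9 Fox colorings among 3^9, |V(-1)| = 3: tricolorable
why: one generator, power 3: the (2,3) torus pattern


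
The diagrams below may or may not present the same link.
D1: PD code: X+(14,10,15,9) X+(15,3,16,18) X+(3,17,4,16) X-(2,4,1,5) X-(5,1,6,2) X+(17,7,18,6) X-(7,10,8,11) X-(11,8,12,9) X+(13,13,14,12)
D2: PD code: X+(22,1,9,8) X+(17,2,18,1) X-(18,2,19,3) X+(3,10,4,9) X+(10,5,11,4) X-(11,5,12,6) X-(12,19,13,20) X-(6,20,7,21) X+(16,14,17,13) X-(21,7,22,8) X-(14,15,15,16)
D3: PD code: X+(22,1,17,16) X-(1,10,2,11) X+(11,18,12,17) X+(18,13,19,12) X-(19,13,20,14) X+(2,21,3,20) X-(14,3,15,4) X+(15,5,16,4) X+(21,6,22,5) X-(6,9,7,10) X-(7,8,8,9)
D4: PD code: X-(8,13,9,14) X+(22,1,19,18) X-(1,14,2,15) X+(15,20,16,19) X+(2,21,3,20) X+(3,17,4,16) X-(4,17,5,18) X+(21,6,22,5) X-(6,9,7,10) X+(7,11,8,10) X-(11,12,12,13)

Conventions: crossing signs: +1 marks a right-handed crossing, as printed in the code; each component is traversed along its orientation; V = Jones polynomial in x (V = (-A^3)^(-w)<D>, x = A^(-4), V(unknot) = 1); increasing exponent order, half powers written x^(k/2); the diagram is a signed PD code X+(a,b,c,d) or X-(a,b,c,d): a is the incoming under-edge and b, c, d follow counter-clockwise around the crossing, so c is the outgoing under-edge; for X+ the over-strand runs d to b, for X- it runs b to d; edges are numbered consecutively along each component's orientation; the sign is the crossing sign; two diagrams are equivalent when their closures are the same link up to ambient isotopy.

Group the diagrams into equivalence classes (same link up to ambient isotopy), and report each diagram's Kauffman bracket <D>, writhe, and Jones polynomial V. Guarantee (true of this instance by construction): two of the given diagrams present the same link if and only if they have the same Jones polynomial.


classes: {D1} | {D2} | {D3, D4}
V(D1) = -x^(-3/2) - 2x^(1/2) + x^(3/2) - x^(5/2) + x^(7/2)  [9 crossings, <D> = -A^-11 + A^-7 - A^-3 + 2A + A^9, w = +1]
V(D2) = -x^(-1/2) - x^(1/2)  [11 crossings, <D> = A^-5 + A^-1, w = -1]
V(D3) = -x^(1/2) + x^(3/2) - x^(5/2) - x^(9/2)  [11 crossings, <D> = A^-15 + A^-7 - A^-3 + A, w = +1]
V(D4) = -x^(1/2) + x^(3/2) - x^(5/2) - x^(9/2)  (w +1, c 11, <D> = A^-15 + A^-7 - A^-3 + A)
note: 3 values of V(x) split the 4 diagrams


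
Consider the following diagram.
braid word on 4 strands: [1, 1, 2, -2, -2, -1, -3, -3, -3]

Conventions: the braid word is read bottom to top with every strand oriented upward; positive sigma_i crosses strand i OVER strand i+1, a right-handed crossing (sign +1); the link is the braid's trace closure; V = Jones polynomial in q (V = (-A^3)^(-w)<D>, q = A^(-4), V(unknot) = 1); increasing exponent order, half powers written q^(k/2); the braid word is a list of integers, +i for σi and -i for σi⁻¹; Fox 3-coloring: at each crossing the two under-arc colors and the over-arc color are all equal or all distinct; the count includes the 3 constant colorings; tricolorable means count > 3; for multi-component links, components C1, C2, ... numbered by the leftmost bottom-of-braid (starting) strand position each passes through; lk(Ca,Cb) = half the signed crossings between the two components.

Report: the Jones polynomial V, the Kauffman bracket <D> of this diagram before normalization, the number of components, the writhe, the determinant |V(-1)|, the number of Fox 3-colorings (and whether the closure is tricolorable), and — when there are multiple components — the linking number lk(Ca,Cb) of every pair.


Jones polynomial: V(q) = -q^-4 + q^-3 + q^-1
<D> = -A^-5 - A^3 + A^7; writhe -3
components 1, writhe -3 (9 crossings)
3-colorings: 9 of 3^9, det 3 — tricolorable
note: V spans 3 powers of q: at least 3 crossings in any diagram


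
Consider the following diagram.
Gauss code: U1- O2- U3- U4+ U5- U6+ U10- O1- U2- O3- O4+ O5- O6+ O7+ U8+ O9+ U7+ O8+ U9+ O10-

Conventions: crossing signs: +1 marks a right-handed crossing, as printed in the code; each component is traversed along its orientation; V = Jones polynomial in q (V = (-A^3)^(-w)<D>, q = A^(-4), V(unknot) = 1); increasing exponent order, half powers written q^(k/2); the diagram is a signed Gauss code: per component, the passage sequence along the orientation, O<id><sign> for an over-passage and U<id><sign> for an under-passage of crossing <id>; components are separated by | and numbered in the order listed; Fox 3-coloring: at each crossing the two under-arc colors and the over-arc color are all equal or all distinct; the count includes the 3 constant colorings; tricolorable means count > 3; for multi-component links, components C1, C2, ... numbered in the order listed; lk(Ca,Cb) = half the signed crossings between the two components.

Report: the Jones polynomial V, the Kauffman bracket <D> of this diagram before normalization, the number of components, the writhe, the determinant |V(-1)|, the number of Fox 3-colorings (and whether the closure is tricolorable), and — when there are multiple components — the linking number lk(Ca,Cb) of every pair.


V(q) = -q^-3 + q^-2 - q^-1 + 3 - q + q^2 - q^3
bracket: -A^-12 + A^-8 - A^-4 + 3 - A^4 + A^8 - A^12, w = 0
1 component, writhe 0, over 10 crossings
det 9, colorings 27 of 3^10 — tricolorable
observation: w = 0 shifts under R1 moves; the (-A^3)^(0) factor cancels that in V


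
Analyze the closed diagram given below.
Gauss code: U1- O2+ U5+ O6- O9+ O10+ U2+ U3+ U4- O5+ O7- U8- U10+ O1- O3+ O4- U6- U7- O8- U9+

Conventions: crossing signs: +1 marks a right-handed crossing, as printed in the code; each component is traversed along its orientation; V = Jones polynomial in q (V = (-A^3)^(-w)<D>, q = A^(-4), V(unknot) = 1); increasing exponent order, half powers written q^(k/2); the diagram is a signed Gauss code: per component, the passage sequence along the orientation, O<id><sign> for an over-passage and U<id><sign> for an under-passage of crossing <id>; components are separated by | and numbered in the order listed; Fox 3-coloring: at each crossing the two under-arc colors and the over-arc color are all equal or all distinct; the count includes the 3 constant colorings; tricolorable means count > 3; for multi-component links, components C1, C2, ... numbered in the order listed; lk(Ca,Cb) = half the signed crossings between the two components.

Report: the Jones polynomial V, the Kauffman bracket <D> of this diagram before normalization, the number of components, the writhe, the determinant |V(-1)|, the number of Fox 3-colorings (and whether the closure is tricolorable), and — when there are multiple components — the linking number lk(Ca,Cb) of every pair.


V(q) = -q^-3 + q^-2 - q^-1 + 3 - q + q^2 - q^3
bracket: -A^-12 + A^-8 - A^-4 + 3 - A^4 + A^8 - A^12, w = 0
1 component, writhe 0, over 10 crossings
det 9, colorings 27 of 3^10 — tricolorable
observation: V is palindromic (span 6, det 9): q -> 1/q fixes it; necessary, not sufficient, for amphichirality


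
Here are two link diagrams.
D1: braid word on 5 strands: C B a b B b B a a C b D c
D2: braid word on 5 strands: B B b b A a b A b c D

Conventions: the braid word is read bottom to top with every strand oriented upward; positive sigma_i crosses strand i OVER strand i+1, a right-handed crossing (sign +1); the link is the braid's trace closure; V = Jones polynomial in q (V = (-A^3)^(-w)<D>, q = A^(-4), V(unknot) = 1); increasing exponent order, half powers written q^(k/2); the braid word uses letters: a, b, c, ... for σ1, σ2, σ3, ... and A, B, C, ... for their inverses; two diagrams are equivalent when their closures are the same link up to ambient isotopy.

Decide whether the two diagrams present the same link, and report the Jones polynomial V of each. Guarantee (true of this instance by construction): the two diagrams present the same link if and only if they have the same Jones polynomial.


equivalent: no
D1 (bracket -A^-15 + A^-7 + A^-3 + A; 13 crossings at w = +1): V = -q^(1/2) - q^(3/2) - q^(5/2) + q^(9/2)
V(D2) = -q^(1/2) - q^(5/2)  (w +1, c 11, <D> = A^-7 + A)
key observation: 2 classes among 2 diagrams; unequal V(q) rules out equality


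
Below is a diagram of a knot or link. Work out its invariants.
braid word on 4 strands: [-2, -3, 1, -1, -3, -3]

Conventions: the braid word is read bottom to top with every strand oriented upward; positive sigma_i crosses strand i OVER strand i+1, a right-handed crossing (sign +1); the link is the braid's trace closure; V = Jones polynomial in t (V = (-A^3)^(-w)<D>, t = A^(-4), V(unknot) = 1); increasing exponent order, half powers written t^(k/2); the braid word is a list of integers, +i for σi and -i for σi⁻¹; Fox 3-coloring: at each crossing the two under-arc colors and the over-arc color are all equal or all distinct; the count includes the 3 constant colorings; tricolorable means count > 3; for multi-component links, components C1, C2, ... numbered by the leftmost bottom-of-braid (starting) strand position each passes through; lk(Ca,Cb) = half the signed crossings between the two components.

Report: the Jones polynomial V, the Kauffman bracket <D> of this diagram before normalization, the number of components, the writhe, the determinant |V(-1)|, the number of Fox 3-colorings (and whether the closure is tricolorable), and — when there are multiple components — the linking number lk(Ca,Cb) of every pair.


V(t) = t^(-9/2) - t^(-5/2) - t^(-3/2) - t^(-1/2)
bracket: -A^-10 - A^-6 - A^-2 + A^6, w = -4
2 components, writhe -4, over 6 crossings
lk(C1,C2) = 0
det 0, colorings 27 of 3^7 — tricolorable
observation: free reduction leaves σ2⁻¹ σ3⁻¹ σ3⁻¹ σ3⁻¹ of the original 6 letters


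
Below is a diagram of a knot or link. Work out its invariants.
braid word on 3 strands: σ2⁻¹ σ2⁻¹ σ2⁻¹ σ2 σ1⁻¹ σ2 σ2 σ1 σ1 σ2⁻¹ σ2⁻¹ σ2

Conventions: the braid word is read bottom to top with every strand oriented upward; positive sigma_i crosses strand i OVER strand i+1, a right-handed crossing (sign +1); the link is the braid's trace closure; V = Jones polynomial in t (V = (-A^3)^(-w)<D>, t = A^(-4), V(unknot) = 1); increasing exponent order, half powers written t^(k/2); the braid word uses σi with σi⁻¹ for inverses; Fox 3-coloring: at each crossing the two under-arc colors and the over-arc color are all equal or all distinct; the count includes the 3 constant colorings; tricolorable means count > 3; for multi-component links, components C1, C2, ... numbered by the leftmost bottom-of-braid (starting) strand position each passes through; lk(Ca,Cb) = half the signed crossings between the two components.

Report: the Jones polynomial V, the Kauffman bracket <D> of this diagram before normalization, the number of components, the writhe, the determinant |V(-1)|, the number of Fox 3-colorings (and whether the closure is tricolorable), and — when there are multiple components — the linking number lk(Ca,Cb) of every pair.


V = -t^-3 + 2t^-2 - 2t^-1 + 3 - 2t + 2t^2 - t^3
<D> = -A^-12 + 2A^-8 - 2A^-4 + 3 - 2A^4 + 2A^8 - A^12 (w = 0)
1 component over 12 crossings, w = 0
3 Fox colorings among 3^12, |V(-1)| = 13: not tricolorable
why: V is palindromic (span 6, det 13): t -> 1/t fixes it; necessary, not sufficient, for amphichirality


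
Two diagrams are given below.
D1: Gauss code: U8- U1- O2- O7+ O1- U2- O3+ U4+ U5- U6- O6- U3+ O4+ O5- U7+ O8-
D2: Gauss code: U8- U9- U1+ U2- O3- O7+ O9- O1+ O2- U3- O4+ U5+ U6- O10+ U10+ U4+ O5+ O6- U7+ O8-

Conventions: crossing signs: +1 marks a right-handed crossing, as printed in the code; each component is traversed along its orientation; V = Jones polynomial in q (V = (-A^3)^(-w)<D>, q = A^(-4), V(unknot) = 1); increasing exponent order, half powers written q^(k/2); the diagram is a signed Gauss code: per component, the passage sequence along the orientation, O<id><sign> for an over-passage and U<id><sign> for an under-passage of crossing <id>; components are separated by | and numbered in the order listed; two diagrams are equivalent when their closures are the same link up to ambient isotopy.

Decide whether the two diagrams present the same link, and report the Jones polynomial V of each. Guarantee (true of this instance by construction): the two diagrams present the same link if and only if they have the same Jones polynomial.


equivalent: yes
V(D1) = 1  (w -2, c 8, <D> = A^-6)
V(D2) = 1  [10 crossings, <D> = 1, w = 0]
key observation: all 2 diagrams share one V(q), hence one class


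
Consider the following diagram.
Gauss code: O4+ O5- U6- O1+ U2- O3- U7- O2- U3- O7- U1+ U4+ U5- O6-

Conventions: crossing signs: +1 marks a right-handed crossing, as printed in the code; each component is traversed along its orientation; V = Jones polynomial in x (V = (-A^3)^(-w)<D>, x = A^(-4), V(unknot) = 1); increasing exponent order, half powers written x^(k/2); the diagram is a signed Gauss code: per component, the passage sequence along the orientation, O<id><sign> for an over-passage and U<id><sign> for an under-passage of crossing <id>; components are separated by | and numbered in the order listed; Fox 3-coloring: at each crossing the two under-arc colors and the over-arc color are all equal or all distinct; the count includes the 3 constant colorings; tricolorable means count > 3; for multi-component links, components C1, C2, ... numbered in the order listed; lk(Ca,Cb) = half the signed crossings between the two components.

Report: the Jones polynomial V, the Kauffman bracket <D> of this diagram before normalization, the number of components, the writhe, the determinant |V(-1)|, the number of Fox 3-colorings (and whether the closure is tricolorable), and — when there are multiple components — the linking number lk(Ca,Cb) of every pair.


V(x) = -x^-4 + x^-3 + x^-1
bracket: -A^-5 - A^3 + A^7, w = -3
1 component, writhe -3, over 7 crossings
det 3, colorings 9 of 3^7 — tricolorable
observation: the span of V is 3, forcing >= 3 crossings in any diagram


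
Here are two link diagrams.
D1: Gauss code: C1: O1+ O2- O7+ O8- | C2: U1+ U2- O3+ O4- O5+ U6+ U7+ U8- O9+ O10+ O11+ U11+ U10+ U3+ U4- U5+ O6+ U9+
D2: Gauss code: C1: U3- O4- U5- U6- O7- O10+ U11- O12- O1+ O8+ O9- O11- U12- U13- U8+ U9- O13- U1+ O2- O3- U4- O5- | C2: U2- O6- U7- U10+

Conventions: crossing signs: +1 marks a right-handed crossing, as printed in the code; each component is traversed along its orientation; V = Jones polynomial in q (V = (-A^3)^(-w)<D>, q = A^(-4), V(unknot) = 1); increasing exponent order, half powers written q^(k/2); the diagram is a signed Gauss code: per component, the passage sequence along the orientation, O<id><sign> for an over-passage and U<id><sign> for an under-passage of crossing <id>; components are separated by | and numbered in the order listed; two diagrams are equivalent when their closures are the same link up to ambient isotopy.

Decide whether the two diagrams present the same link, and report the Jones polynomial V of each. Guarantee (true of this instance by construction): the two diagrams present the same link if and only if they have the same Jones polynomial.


same link: no
V(D1) = -q^(1/2) - q^(3/2) - q^(5/2) + q^(9/2)  [11 crossings, <D> = -A^-3 + A^5 + A^9 + A^13, w = +5]
V(D2) = q^(-13/2) - q^(-11/2) + q^(-9/2) - 2q^(-7/2) - q^(-3/2)  [13 crossings, <D> = A^-15 + 2A^-7 - A^-3 + A - A^5, w = -7]
insight: 2 values of V(q) split the 2 diagrams


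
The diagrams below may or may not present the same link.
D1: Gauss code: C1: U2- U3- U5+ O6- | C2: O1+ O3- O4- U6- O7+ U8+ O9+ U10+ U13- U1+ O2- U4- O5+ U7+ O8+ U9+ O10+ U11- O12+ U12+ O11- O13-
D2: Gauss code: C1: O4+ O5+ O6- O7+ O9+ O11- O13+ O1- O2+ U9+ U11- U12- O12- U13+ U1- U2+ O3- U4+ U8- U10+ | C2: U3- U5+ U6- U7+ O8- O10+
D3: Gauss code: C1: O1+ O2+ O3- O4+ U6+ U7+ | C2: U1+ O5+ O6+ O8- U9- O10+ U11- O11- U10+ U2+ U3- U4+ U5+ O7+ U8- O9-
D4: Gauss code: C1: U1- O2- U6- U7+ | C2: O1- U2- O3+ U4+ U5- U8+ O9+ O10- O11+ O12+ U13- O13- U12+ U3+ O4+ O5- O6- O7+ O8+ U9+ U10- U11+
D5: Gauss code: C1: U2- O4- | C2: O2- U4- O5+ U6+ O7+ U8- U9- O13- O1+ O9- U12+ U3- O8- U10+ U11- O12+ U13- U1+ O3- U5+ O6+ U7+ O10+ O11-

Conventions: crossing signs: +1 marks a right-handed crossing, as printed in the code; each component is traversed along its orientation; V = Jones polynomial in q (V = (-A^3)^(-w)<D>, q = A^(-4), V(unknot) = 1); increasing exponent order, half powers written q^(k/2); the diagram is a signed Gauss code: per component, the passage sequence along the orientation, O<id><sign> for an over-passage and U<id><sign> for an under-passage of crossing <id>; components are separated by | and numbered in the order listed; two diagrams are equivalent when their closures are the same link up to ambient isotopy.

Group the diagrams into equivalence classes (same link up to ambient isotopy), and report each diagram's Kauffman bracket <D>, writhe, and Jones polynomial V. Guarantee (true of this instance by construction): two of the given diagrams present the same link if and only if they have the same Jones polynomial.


grouping into links: {D1, D4, D5} | {D2} | {D3}
V(D1) = -q^(-3/2) - 2q^(1/2) + q^(3/2) - q^(5/2) + q^(7/2)  (w +1, c 13, <D> = -A^-11 + A^-7 - A^-3 + 2A + A^9)
V(D2) = -q^(-1/2) - q^(1/2)  (w +1, c 13, <D> = A + A^5)
V(D3) = -q^(1/2) + q^(3/2) - q^(5/2) - q^(9/2)  (w +3, c 11, <D> = A^-9 + A^-1 - A^3 + A^7)
V(D4) = -q^(-3/2) - 2q^(1/2) + q^(3/2) - q^(5/2) + q^(7/2)  [13 crossings, <D> = -A^-11 + A^-7 - A^-3 + 2A + A^9, w = +1]
D5 (bracket -A^-17 + A^-13 - A^-9 + 2A^-5 + A^3; 13 crossings at w = -1): V = -q^(-3/2) - 2q^(1/2) + q^(3/2) - q^(5/2) + q^(7/2)
why: V(q) takes 3 values over 5 diagrams, fixing the grouping


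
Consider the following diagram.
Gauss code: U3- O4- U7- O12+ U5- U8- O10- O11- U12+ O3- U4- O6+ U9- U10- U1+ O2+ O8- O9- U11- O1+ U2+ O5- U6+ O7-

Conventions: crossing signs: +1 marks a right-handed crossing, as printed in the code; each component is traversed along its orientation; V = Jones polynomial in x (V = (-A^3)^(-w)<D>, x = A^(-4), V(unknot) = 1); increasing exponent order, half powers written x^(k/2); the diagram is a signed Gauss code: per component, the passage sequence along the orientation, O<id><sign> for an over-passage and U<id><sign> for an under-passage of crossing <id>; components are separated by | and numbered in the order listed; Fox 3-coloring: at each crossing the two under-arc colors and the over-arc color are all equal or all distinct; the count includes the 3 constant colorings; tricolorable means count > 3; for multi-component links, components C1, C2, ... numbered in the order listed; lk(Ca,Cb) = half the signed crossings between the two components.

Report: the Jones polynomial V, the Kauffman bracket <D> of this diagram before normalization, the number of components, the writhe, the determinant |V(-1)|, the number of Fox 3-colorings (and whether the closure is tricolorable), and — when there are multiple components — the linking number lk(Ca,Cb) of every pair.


V = -x^-8 + 2x^-7 - 3x^-6 + 5x^-5 - 6x^-4 + 6x^-3 - 5x^-2 + 4x^-1 - 2 + x
<D> = A^-16 - 2A^-12 + 4A^-8 - 5A^-4 + 6 - 6A^4 + 5A^8 - 3A^12 + 2A^16 - A^20 (w = -4)
1 component over 12 crossings, w = -4
3 Fox colorings among 3^12, |V(-1)| = 35: not tricolorable
why: w = -4 (over 12 crossings) is diagram-only; (-A^3)^(4) removes it from V


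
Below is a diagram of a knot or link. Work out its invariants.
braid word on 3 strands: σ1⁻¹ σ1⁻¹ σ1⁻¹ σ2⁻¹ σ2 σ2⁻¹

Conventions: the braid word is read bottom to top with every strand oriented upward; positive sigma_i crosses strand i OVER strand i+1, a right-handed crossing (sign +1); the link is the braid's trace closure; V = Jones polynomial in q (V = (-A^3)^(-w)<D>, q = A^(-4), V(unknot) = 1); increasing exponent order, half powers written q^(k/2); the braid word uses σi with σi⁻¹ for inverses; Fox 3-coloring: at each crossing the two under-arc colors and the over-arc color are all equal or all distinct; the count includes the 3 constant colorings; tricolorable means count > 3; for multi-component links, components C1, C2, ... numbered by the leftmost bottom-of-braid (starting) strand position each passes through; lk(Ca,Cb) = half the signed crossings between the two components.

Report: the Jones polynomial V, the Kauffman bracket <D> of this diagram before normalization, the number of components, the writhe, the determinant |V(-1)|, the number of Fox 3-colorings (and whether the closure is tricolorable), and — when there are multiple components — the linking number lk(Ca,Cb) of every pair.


V = -q^-4 + q^-3 + q^-1
<D> = A^-8 + 1 - A^4 (w = -4)
1 component over 6 crossings, w = -4
9 Fox colorings among 3^6, |V(-1)| = 3: tricolorable
why: the span of V is 3, forcing >= 3 crossings in any diagram


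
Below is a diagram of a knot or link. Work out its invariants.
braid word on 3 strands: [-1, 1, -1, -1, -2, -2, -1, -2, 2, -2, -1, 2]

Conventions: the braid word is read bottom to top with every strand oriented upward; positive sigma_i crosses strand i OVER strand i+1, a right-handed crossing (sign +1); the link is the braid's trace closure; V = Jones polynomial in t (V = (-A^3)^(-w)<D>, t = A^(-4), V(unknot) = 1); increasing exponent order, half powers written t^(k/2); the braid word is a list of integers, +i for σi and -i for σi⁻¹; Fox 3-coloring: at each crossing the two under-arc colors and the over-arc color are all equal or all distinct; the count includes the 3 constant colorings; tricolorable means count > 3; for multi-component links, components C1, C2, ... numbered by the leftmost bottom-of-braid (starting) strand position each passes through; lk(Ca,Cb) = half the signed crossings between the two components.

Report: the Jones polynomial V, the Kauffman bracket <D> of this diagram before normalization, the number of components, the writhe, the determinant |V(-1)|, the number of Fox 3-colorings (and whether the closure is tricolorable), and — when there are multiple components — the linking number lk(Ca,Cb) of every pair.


V(t) = t^-8 - 2t^-7 + t^-6 - 2t^-5 + 2t^-4 + t^-2
bracket: A^-10 + 2A^-2 - 2A^2 + A^6 - 2A^10 + A^14, w = -6
1 component, writhe -6, over 12 crossings
det 9, colorings 27 of 3^12 — tricolorable
observation: V spans 6 powers of t: at least 6 crossings in any diagram


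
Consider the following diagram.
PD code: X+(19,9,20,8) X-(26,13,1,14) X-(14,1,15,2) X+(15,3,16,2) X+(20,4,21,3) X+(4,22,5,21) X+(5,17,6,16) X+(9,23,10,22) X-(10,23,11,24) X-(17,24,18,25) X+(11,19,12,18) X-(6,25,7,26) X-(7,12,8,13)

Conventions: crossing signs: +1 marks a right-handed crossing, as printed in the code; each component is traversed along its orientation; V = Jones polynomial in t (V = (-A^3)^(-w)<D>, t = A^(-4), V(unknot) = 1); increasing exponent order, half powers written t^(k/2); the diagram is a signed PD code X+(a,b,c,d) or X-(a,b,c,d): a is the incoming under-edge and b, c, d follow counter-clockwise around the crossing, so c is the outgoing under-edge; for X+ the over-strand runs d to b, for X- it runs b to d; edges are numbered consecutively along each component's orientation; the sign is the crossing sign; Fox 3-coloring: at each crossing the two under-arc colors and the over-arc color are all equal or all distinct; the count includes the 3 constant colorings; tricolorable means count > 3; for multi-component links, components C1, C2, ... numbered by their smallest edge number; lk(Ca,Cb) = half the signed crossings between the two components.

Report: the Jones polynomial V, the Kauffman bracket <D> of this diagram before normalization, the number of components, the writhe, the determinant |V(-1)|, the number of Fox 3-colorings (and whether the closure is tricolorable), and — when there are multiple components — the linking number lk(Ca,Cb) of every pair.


V(t) = t^-2 - t^-1 + 2 - 2t + t^2 - t^3 + t^4
bracket: -A^-13 + A^-9 - A^-5 + 2A^-1 - 2A^3 + A^7 - A^11, w = +1
1 component, writhe +1, over 13 crossings
det 9, colorings 9 of 3^13 — tricolorable
observation: V spans 6 powers of t: at least 6 crossings in any diagram


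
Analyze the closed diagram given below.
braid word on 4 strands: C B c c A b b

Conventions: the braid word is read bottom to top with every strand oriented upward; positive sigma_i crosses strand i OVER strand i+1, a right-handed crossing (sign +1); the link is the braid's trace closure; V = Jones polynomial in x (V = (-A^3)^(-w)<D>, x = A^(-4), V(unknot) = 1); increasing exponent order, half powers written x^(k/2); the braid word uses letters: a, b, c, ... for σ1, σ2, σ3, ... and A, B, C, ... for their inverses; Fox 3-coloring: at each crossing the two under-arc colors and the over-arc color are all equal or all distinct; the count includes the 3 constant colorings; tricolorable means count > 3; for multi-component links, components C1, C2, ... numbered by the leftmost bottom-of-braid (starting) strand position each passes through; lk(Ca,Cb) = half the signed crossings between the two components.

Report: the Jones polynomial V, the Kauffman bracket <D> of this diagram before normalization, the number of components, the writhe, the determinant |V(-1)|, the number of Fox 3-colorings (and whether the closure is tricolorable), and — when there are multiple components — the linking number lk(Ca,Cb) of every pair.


V(x) = x + x^3 - x^4
bracket: A^-13 - A^-9 - A^-1, w = +1
1 component, writhe +1, over 7 crossings
det 3, colorings 9 of 3^7 — tricolorable
observation: det 3 = |V(-1)|; divisible by 3, so tricolorable


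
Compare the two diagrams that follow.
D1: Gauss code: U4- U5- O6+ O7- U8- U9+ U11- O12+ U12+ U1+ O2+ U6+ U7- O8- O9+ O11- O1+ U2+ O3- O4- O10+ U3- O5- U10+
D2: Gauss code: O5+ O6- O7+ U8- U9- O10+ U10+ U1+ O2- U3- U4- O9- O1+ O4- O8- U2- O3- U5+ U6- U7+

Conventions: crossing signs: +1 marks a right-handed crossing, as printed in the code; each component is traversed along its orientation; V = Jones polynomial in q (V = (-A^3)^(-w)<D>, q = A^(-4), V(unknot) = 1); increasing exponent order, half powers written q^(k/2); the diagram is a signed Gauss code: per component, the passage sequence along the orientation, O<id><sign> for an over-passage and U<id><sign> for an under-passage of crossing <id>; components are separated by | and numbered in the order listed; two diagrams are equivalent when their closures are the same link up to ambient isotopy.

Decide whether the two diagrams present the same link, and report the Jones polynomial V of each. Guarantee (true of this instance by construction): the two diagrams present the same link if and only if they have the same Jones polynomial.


equivalent: no
V(D1) = 1  (w 0, c 12, <D> = 1)
V(D2) = -q^-4 + q^-3 + q^-1  (w -2, c 10, <D> = A^-2 + A^6 - A^10)
why: V(q) takes 2 values over 2 diagrams, fixing the grouping


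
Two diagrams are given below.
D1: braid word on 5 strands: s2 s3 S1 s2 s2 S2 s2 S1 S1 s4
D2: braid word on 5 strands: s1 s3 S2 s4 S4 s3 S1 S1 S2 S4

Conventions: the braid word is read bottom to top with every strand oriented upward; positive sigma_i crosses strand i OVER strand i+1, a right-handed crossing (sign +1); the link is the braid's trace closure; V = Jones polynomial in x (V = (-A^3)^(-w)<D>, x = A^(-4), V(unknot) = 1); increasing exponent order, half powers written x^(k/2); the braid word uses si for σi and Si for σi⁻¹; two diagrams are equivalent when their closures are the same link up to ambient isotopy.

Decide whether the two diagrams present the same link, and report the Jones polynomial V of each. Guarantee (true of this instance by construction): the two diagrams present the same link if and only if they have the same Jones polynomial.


same link: no
V(D1) = -x^-3 + 2x^-2 - 2x^-1 + 3 - 2x + 2x^2 - x^3  [10 crossings, <D> = -A^-6 + 2A^-2 - 2A^2 + 3A^6 - 2A^10 + 2A^14 - A^18, w = +2]
V(D2) = x^-4 - x^-3 + x^-2 - 2x^-1 + 2 - x + x^2  (w -2, c 10, <D> = A^-14 - A^-10 + 2A^-6 - 2A^-2 + A^2 - A^6 + A^10)
note: comparing 2 Jones polynomials yields 2 groups


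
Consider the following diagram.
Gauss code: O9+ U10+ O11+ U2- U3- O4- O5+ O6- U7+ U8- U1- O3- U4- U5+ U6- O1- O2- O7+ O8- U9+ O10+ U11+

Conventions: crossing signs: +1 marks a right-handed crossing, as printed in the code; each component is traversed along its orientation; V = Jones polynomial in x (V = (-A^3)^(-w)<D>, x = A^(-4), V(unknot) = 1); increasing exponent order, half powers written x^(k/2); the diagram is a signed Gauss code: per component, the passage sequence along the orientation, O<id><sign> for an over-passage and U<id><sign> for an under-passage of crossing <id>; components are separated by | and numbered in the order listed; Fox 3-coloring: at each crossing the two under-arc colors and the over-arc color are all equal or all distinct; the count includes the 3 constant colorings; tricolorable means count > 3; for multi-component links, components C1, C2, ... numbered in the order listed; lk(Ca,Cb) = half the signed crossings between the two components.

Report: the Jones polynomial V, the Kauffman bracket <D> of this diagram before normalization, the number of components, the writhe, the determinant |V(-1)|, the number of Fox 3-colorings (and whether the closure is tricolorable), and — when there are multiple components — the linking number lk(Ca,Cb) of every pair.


V(x) = -x^-3 + x^-2 - x^-1 + 3 - x + x^2 - x^3
bracket: A^-15 - A^-11 + A^-7 - 3A^-3 + A - A^5 + A^9, w = -1
1 component, writhe -1, over 11 crossings
det 9, colorings 27 of 3^11 — tricolorable
observation: w = -1 (over 11 crossings) is diagram-only; (-A^3)^(1) removes it from V


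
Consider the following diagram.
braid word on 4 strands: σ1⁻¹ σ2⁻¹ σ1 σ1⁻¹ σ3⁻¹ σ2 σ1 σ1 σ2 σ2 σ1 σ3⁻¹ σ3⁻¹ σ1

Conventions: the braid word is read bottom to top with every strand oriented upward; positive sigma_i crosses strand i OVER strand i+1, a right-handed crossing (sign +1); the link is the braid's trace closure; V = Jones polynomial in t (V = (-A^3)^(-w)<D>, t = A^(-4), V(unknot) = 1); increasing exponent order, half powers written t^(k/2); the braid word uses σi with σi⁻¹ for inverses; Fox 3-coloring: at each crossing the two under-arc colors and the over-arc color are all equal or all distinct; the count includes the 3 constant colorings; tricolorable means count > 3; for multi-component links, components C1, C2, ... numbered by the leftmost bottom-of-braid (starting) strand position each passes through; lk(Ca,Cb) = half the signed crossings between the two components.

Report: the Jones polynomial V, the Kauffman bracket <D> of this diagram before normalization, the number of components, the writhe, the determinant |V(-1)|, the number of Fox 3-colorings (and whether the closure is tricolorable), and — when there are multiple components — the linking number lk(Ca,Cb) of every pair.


Jones polynomial: V(t) = -2t^(1/2) + t^(3/2) - 2t^(5/2) + t^(7/2) - t^(9/2) + t^(11/2)
<D> = A^-16 - A^-12 + A^-8 - 2A^-4 + 1 - 2A^4; writhe +2
components 2, writhe +2 (14 crossings)
linking number lk(C1,C2) = 0
3-colorings: 3 of 3^14, det 8 — not tricolorable
note: free reduction leaves σ1⁻¹ σ2⁻¹ σ3⁻¹ σ2 σ1 σ1 σ2 σ2 σ1 σ3⁻¹ σ3⁻¹ σ1 of the original 14 letters
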